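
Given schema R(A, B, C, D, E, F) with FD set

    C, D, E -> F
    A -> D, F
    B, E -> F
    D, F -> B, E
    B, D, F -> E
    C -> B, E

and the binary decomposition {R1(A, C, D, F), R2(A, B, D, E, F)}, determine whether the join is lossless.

Yes

Common attributes: R1 ∩ R2 = {A, D, F}.
Closure of {A, D, F}: D, F → B, E applies, adding B, E. So (A, D, F)⁺ = {A, B, D, E, F}.
This closure contains every attribute of R2, so R1 ∩ R2 → R2. The join is lossless.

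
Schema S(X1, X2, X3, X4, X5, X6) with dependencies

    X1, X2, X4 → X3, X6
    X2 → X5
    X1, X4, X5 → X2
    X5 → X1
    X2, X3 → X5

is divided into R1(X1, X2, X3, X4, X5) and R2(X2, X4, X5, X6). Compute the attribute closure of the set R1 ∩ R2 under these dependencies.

X1, X2, X3, X4, X5, X6

R1 ∩ R2 = {X2, X4, X5}.
X5 → X1 applies, adding X1
X1, X2, X4 → X3, X6 applies, adding X3, X6
Closure: {X1, X2, X3, X4, X5, X6}.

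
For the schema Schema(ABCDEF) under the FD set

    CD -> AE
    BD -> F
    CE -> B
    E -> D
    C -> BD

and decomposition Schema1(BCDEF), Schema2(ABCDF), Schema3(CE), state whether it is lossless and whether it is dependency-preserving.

Lossless test (chase): Rows 1 and 2 agree on CD; apply CD→AE and equate their AE entries. Rows 1 and 3 agree on CE; apply CE→B and equate their B entries. Rows 1 and 3 agree on E; apply E→D and equate their D entries. Rows 1 and 3 agree on CD; apply CD→AE and equate their AE entries. Rows 1 and 3 agree on BD; apply BD→F and equate their F entries. Row 1 is now all distinguished symbols — the join is lossless.
Dependency preservation: CD → AE is not contained in any single fragment, but the restricted closure of its left-hand side across the fragments still reaches the right-hand side; the remaining FDs each lie inside some fragment. All dependencies are preserved.

lossless and dependency-preserving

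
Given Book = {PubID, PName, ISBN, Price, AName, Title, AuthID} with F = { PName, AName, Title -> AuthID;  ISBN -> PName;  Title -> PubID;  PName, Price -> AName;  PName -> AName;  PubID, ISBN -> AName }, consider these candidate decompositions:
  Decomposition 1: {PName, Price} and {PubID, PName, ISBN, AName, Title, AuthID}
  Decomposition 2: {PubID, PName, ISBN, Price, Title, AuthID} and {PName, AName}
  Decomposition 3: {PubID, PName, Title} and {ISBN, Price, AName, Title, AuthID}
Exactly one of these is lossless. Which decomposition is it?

Decomposition 2

Decomposition 1: common = {PName}, closure = {PName, AName} → lossy.
Decomposition 2: common = {PName}, closure = {PName, AName} → lossless.
Decomposition 3: common = {Title}, closure = {PubID, Title} → lossy.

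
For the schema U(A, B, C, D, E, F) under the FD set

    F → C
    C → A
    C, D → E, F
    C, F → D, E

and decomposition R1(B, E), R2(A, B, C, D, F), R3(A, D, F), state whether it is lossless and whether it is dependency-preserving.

lossy and not dependency-preserving

Lossless test (chase): Rows 2 and 3 agree on F; apply F→C and equate their C entries. Rows 2 and 3 agree on C, D; apply C, D→E, F and equate their E, F entries. No row becomes fully distinguished — the join is lossy.
Dependency preservation: the restricted closure of {C, D} across the fragments never reaches {E, F}, so C, D → E, F cannot be enforced without a join — not preserved.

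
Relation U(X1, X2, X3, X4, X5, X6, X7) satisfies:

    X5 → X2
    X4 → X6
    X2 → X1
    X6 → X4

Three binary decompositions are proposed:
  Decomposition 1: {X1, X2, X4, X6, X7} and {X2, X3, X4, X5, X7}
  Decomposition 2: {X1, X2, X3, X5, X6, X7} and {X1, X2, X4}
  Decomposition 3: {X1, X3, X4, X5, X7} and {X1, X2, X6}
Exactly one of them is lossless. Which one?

Decomposition 1

Decomposition 1: common = {X2, X4, X7}, closure = {X1, X2, X4, X6, X7} → lossless.
Decomposition 2: common = {X1, X2}, closure = {X1, X2} → lossy.
Decomposition 3: common = {X1}, closure = {X1} → lossy.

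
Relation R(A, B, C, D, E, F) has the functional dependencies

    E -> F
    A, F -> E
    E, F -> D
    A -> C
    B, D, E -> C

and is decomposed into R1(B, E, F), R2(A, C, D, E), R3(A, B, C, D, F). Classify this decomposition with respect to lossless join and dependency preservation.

lossless but not dependency-preserving

Lossless test (chase): Rows 1 and 2 agree on E; apply E→F and equate their F entries. Rows 2 and 3 agree on A, F; apply A, F→E and equate their E entries. Rows 1 and 2 agree on E, F; apply E, F→D and equate their D entries. Rows 1 and 3 agree on B, D, E; apply B, D, E→C and equate their C entries. Row 3 is now all distinguished symbols — the join is lossless.
Dependency preservation: the restricted closure of {A, F} across the fragments never reaches {E}, so A, F → E cannot be enforced without a join — not preserved.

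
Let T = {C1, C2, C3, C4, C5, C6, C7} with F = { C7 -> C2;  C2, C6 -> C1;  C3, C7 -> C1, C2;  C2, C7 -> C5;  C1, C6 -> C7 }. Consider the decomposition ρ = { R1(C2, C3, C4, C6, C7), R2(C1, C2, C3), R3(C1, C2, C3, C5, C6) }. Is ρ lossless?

Chase test. Columns are C1, C2, C3, C4, C5, C6, C7; row i has aⱼ where attribute j ∈ Ri, else bᵢⱼ.
Initial tableau (one row per fragment):
  row 1: b11 a2 a3 a4 b15 a6 a7
  row 2: a1 a2 a3 b24 b25 b26 b27
  row 3: a1 a2 a3 b34 a5 a6 b37
Rows 1 and 3 agree on C2, C6; apply C2, C6→C1 and equate their C1 entries.
Rows 1 and 3 agree on C1, C6; apply C1, C6→C7 and equate their C7 entries.
Rows 1 and 3 agree on C2, C7; apply C2, C7→C5 and equate their C5 entries.
Row 1 is now all distinguished symbols — the join is lossless.

Yes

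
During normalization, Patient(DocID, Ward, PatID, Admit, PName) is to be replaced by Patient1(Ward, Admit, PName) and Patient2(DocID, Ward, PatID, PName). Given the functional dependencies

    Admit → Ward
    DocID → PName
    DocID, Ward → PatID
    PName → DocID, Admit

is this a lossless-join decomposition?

Common attributes: Patient1 ∩ Patient2 = {Ward, PName}.
Closure of {Ward, PName}: PName → DocID, Admit applies, adding DocID, Admit; DocID, Ward → PatID applies, adding PatID. So (Ward, PName)⁺ = {DocID, Ward, PatID, Admit, PName}.
This closure contains every attribute of Patient1, so Patient1 ∩ Patient2 → Patient1. The join is lossless.

Yes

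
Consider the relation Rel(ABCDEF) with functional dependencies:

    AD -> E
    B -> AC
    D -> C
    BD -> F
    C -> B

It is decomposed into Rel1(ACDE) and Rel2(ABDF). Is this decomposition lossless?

Common attributes: Rel1 ∩ Rel2 = {AD}.
Closure of {AD}: AD → E applies, adding E; D → C applies, adding C; C → B applies, adding B; BD → F applies, adding F. So (AD)⁺ = {ABCDEF}.
This closure contains every attribute of Rel1, so Rel1 ∩ Rel2 → Rel1. The join is lossless.

Yes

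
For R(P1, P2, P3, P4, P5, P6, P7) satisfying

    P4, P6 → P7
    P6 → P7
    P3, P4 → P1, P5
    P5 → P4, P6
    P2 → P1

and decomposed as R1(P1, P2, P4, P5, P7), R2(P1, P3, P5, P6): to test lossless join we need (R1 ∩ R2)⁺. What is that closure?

P1, P4, P5, P6, P7

R1 ∩ R2 = {P1, P5}.
P5 → P4, P6 applies, adding P4, P6
P4, P6 → P7 applies, adding P7
Closure: {P1, P4, P5, P6, P7}.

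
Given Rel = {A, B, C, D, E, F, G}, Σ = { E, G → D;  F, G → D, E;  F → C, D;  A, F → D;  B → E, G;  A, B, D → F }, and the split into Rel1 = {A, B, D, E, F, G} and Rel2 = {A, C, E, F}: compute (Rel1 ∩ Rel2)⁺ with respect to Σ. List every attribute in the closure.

A, C, D, E, F

Rel1 ∩ Rel2 = {A, E, F}.
F → C, D applies, adding C, D
Closure: {A, C, D, E, F}.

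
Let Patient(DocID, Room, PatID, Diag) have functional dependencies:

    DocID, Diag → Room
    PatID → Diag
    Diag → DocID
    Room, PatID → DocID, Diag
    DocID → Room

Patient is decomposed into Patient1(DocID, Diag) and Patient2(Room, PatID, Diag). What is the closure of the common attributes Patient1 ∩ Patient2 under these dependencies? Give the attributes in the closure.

DocID, Room, Diag

Patient1 ∩ Patient2 = {Diag}.
Diag → DocID applies, adding DocID
DocID → Room applies, adding Room
Closure: {DocID, Room, Diag}.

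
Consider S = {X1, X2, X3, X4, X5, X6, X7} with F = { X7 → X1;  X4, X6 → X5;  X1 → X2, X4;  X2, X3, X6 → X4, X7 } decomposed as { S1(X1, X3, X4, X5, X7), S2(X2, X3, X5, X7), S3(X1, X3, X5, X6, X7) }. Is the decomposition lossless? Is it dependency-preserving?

Lossless test (chase): Rows 1 and 2 agree on X7; apply X7→X1 and equate their X1 entries. Rows 1 and 2 agree on X1; apply X1→X2, X4 and equate their X2, X4 entries. Rows 1 and 3 agree on X1; apply X1→X2, X4 and equate their X2, X4 entries. Row 3 is now all distinguished symbols — the join is lossless.
Dependency preservation: the restricted closure of {X4, X6} across the fragments never reaches {X5}, so X4, X6 → X5 cannot be enforced without a join — not preserved.

lossless but not dependency-preserving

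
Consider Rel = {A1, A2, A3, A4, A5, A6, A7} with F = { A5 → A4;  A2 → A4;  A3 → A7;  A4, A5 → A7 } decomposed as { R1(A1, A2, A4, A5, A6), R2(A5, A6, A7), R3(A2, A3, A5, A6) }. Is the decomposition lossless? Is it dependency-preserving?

lossy and not dependency-preserving

Lossless test (chase): Rows 1 and 2 agree on A5; apply A5→A4 and equate their A4 entries. Rows 1 and 3 agree on A5; apply A5→A4 and equate their A4 entries. Rows 1 and 2 agree on A4, A5; apply A4, A5→A7 and equate their A7 entries. Rows 1 and 3 agree on A4, A5; apply A4, A5→A7 and equate their A7 entries. No row becomes fully distinguished — the join is lossy.
Dependency preservation: the restricted closure of {A3} across the fragments never reaches {A7}, so A3 → A7 cannot be enforced without a join — not preserved.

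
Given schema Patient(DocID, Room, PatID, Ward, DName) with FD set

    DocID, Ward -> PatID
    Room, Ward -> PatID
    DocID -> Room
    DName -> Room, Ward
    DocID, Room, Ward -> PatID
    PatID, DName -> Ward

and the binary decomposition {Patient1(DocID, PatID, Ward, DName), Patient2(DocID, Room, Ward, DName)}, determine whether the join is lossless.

Common attributes: Patient1 ∩ Patient2 = {DocID, Ward, DName}.
Closure of {DocID, Ward, DName}: DocID, Ward → PatID applies, adding PatID; DocID → Room applies, adding Room. So (DocID, Ward, DName)⁺ = {DocID, Room, PatID, Ward, DName}.
This closure contains every attribute of Patient1, so Patient1 ∩ Patient2 → Patient1. The join is lossless.

Yes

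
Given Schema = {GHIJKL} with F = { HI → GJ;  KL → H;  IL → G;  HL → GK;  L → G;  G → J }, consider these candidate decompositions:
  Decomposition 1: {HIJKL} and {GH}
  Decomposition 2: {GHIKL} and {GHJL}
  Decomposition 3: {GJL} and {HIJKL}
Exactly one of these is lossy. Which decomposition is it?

Decomposition 1

Decomposition 1: common = {H}, closure = {H} → lossy.
Decomposition 2: common = {GHL}, closure = {GHJKL} → lossless.
Decomposition 3: common = {JL}, closure = {GJL} → lossless.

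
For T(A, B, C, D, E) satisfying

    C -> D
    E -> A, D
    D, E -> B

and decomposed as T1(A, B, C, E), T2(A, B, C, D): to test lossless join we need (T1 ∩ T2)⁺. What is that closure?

A, B, C, D

T1 ∩ T2 = {A, B, C}.
C → D applies, adding D
Closure: {A, B, C, D}.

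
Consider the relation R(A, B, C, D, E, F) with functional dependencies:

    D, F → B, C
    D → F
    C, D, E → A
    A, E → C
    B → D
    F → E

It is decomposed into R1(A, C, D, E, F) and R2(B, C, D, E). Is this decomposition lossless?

Yes

Common attributes: R1 ∩ R2 = {C, D, E}.
Closure of {C, D, E}: D → F applies, adding F; C, D, E → A applies, adding A; D, F → B, C applies, adding B. So (C, D, E)⁺ = {A, B, C, D, E, F}.
This closure contains every attribute of R1, so R1 ∩ R2 → R1. The join is lossless.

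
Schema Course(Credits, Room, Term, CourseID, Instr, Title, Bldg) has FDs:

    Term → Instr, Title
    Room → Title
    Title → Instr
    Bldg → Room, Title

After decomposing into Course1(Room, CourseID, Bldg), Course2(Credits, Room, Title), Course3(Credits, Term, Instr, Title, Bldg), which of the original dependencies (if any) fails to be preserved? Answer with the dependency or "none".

none

Term → Instr, Title lies within Course3.
Room → Title lies within Course2.
Title → Instr lies within Course3.
Bldg → Room, Title: restricted closure across fragments reaches Room, Title.
Every dependency is enforceable on the fragments, so the decomposition is dependency-preserving.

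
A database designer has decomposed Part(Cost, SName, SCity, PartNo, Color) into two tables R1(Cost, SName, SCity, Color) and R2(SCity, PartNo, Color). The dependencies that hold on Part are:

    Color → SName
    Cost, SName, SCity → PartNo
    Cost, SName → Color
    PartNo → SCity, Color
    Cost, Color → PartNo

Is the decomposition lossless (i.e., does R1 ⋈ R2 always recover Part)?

No

Common attributes: R1 ∩ R2 = {SCity, Color}.
Closure of {SCity, Color}: Color → SName applies, adding SName. So (SCity, Color)⁺ = {SName, SCity, Color}.
The closure contains neither all of R1 = {Cost, SName, SCity, Color} nor all of R2 = {SCity, PartNo, Color}, so the common attributes are not a superkey of either fragment. The join is lossy.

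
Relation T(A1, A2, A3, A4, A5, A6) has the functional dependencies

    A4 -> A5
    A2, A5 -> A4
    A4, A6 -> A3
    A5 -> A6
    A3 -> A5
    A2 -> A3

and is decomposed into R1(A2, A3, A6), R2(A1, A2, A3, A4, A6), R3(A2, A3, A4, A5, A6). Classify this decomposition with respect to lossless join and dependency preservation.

lossless and dependency-preserving

Lossless test (chase): Rows 2 and 3 agree on A4; apply A4→A5 and equate their A5 entries. Rows 1 and 2 agree on A3; apply A3→A5 and equate their A5 entries. Rows 1 and 2 agree on A2, A5; apply A2, A5→A4 and equate their A4 entries. Row 2 is now all distinguished symbols — the join is lossless.
Dependency preservation: every FD's attributes lie within a single fragment, so each can be enforced locally — preserved.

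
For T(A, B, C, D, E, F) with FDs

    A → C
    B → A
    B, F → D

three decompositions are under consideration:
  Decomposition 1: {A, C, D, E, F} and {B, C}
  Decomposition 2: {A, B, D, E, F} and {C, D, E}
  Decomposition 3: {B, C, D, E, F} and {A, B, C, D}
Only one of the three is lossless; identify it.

Decomposition 3

Decomposition 1: common = {C}, closure = {C} → lossy.
Decomposition 2: common = {D, E}, closure = {D, E} → lossy.
Decomposition 3: common = {B, C, D}, closure = {A, B, C, D} → lossless.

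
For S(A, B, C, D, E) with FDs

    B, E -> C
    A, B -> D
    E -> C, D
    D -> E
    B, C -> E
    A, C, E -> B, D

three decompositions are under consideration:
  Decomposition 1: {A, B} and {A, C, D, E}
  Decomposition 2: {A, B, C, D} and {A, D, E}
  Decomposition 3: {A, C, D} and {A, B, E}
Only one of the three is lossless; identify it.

Decomposition 2

Decomposition 1: common = {A}, closure = {A} → lossy.
Decomposition 2: common = {A, D}, closure = {A, B, C, D, E} → lossless.
Decomposition 3: common = {A}, closure = {A} → lossy.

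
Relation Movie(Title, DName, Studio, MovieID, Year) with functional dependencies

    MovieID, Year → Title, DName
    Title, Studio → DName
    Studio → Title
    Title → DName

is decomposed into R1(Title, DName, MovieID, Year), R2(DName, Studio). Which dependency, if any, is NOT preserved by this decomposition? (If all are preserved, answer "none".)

Studio → Title

Check Studio → Title: no single fragment contains all of {Title, Studio}, and the restricted closure of {Studio} across the fragments never reaches {Title}.
MovieID, Year → Title, DName is preserved.
Title, Studio → DName is preserved.
Title → DName is preserved.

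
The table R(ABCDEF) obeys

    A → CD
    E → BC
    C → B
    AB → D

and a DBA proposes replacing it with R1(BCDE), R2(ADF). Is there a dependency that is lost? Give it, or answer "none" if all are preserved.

A → CD

Check A → CD: no single fragment contains all of {ACD}, and the restricted closure of {A} across the fragments never reaches {CD}.
E → BC is preserved.
C → B is preserved.
AB → D is preserved.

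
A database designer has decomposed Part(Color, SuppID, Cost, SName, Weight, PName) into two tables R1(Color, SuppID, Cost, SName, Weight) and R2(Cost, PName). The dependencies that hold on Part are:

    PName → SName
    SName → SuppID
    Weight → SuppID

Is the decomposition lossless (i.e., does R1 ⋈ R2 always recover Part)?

Common attributes: R1 ∩ R2 = {Cost}.
No dependency enlarges {Cost}, so (Cost)⁺ = {Cost}.
The closure contains neither all of R1 = {Color, SuppID, Cost, SName, Weight} nor all of R2 = {Cost, PName}, so the common attributes are not a superkey of either fragment. The join is lossy.

No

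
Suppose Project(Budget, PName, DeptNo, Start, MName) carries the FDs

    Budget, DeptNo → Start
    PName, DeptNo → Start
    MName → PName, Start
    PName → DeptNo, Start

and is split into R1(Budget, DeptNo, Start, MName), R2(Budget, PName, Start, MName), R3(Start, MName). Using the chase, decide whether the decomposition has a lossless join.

Yes

Chase test. Columns are Budget, PName, DeptNo, Start, MName; row i has aⱼ where attribute j ∈ Ri, else bᵢⱼ.
Initial tableau (one row per fragment):
  row 1: a1 b12 a3 a4 a5
  row 2: a1 a2 b23 a4 a5
  row 3: b31 b32 b33 a4 a5
Rows 1 and 2 agree on MName; apply MName→PName, Start and equate their PName, Start entries.
Rows 1 and 3 agree on MName; apply MName→PName, Start and equate their PName, Start entries.
Rows 1 and 2 agree on PName; apply PName→DeptNo, Start and equate their DeptNo, Start entries.
Rows 1 and 3 agree on PName; apply PName→DeptNo, Start and equate their DeptNo, Start entries.
Row 1 is now all distinguished symbols — the join is lossless.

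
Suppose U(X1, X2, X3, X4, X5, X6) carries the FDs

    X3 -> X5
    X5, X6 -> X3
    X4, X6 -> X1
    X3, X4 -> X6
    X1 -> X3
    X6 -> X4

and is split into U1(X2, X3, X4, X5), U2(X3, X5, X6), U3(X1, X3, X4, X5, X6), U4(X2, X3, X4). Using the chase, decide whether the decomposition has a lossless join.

Yes

Chase test. Columns are X1, X2, X3, X4, X5, X6; row i has aⱼ where attribute j ∈ Ui, else bᵢⱼ.
Initial tableau (one row per fragment):
  row 1: b11 a2 a3 a4 a5 b16
  row 2: b21 b22 a3 b24 a5 a6
  row 3: a1 b32 a3 a4 a5 a6
  row 4: b41 a2 a3 a4 b45 b46
Rows 1 and 4 agree on X3; apply X3→X5 and equate their X5 entries.
Rows 1 and 3 agree on X3, X4; apply X3, X4→X6 and equate their X6 entries.
Rows 1 and 4 agree on X3, X4; apply X3, X4→X6 and equate their X6 entries.
Rows 1 and 2 agree on X6; apply X6→X4 and equate their X4 entries.
Rows 1 and 2 agree on X4, X6; apply X4, X6→X1 and equate their X1 entries.
Rows 1 and 3 agree on X4, X6; apply X4, X6→X1 and equate their X1 entries.
Rows 1 and 4 agree on X4, X6; apply X4, X6→X1 and equate their X1 entries.
Row 1 is now all distinguished symbols — the join is lossless.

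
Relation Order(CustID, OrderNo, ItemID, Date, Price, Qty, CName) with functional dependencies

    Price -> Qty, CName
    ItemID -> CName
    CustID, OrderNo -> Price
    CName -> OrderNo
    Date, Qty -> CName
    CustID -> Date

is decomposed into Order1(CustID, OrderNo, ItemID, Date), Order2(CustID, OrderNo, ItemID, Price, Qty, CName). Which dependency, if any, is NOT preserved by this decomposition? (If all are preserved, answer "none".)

Check Date, Qty → CName: no single fragment contains all of {Date, Qty, CName}, and the restricted closure of {Date, Qty} across the fragments never reaches {CName}.
Price → Qty, CName is preserved.
ItemID → CName is preserved.
CustID, OrderNo → Price is preserved.
CName → OrderNo is preserved.
CustID → Date is preserved.

Date, Qty -> CName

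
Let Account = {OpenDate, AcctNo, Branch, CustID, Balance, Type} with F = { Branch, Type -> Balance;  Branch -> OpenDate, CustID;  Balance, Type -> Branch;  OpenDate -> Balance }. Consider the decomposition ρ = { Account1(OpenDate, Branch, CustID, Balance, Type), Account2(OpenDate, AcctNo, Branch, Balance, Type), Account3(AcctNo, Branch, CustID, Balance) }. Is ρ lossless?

Chase test. Columns are OpenDate, AcctNo, Branch, CustID, Balance, Type; row i has aⱼ where attribute j ∈ Accounti, else bᵢⱼ.
Initial tableau (one row per fragment):
  row 1: a1 b12 a3 a4 a5 a6
  row 2: a1 a2 a3 b24 a5 a6
  row 3: b31 a2 a3 a4 a5 b36
Rows 1 and 2 agree on Branch; apply Branch→OpenDate, CustID and equate their OpenDate, CustID entries.
Rows 1 and 3 agree on Branch; apply Branch→OpenDate, CustID and equate their OpenDate, CustID entries.
Row 2 is now all distinguished symbols — the join is lossless.

Yes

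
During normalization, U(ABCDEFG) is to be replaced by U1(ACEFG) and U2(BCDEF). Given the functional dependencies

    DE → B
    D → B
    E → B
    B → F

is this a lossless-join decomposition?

Common attributes: U1 ∩ U2 = {CEF}.
Closure of {CEF}: E → B applies, adding B. So (CEF)⁺ = {BCEF}.
The closure contains neither all of U1 = {ACEFG} nor all of U2 = {BCDEF}, so the common attributes are not a superkey of either fragment. The join is lossy.

No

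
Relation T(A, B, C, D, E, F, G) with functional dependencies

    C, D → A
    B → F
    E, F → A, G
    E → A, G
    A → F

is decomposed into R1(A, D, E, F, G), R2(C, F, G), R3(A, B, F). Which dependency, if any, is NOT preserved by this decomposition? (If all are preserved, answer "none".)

Check C, D → A: no single fragment contains all of {A, C, D}, and the restricted closure of {C, D} across the fragments never reaches {A}.
B → F is preserved.
E, F → A, G is preserved.
E → A, G is preserved.
A → F is preserved.

C, D → A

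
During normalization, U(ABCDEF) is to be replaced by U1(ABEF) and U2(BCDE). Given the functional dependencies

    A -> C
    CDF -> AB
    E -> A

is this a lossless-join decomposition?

Common attributes: U1 ∩ U2 = {BE}.
Closure of {BE}: E → A applies, adding A; A → C applies, adding C. So (BE)⁺ = {ABCE}.
The closure contains neither all of U1 = {ABEF} nor all of U2 = {BCDE}, so the common attributes are not a superkey of either fragment. The join is lossy.

No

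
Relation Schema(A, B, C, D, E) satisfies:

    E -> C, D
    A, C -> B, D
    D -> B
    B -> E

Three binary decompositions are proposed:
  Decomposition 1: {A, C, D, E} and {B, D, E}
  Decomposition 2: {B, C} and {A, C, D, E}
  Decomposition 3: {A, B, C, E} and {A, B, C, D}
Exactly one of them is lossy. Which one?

Decomposition 2

Decomposition 1: common = {D, E}, closure = {B, C, D, E} → lossless.
Decomposition 2: common = {C}, closure = {C} → lossy.
Decomposition 3: common = {A, B, C}, closure = {A, B, C, D, E} → lossless.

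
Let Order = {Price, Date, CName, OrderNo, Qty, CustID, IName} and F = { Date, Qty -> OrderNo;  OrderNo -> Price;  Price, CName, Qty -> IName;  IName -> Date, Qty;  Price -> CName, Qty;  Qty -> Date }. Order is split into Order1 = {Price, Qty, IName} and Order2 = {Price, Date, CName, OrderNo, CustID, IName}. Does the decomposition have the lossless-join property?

Yes

Common attributes: Order1 ∩ Order2 = {Price, IName}.
Closure of {Price, IName}: IName → Date, Qty applies, adding Date, Qty; Price → CName, Qty applies, adding CName; Date, Qty → OrderNo applies, adding OrderNo. So (Price, IName)⁺ = {Price, Date, CName, OrderNo, Qty, IName}.
This closure contains every attribute of Order1, so Order1 ∩ Order2 → Order1. The join is lossless.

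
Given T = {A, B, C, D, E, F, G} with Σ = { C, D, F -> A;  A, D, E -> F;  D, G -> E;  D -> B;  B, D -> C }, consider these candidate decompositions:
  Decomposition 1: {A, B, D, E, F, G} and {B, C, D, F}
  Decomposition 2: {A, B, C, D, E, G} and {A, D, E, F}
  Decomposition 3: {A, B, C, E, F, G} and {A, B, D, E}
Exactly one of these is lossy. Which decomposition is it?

Decomposition 1: common = {B, D, F}, closure = {A, B, C, D, F} → lossless.
Decomposition 2: common = {A, D, E}, closure = {A, B, C, D, E, F} → lossless.
Decomposition 3: common = {A, B, E}, closure = {A, B, E} → lossy.

Decomposition 3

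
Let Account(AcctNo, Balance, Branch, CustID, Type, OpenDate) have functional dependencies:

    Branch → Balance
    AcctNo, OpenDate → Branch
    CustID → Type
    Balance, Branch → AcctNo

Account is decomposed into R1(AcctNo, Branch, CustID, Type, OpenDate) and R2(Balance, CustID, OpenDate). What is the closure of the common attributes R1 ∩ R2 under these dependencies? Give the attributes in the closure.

CustID, Type, OpenDate

R1 ∩ R2 = {CustID, OpenDate}.
CustID → Type applies, adding Type
Closure: {CustID, Type, OpenDate}.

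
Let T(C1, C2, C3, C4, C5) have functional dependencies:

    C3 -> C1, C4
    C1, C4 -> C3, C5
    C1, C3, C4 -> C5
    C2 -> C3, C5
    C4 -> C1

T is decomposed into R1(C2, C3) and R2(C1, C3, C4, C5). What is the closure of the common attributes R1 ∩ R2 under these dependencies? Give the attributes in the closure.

R1 ∩ R2 = {C3}.
C3 → C1, C4 applies, adding C1, C4
C1, C4 → C3, C5 applies, adding C5
Closure: {C1, C3, C4, C5}.

C1, C3, C4, C5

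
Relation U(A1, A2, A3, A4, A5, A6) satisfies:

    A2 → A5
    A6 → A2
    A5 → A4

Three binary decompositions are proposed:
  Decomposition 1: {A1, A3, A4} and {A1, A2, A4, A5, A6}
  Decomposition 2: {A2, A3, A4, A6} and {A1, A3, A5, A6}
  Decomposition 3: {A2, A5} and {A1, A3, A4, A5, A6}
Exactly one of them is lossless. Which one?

Decomposition 1: common = {A1, A4}, closure = {A1, A4} → lossy.
Decomposition 2: common = {A3, A6}, closure = {A2, A3, A4, A5, A6} → lossless.
Decomposition 3: common = {A5}, closure = {A4, A5} → lossy.

Decomposition 2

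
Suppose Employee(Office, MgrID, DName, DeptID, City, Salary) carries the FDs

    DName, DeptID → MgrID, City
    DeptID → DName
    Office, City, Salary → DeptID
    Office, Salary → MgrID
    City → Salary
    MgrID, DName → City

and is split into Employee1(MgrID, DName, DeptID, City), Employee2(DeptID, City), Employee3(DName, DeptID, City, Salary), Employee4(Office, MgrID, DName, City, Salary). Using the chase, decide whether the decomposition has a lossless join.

Chase test. Columns are Office, MgrID, DName, DeptID, City, Salary; row i has aⱼ where attribute j ∈ Employeei, else bᵢⱼ.
Initial tableau (one row per fragment):
  row 1: b11 a2 a3 a4 a5 b16
  row 2: b21 b22 b23 a4 a5 b26
  row 3: b31 b32 a3 a4 a5 a6
  row 4: a1 a2 a3 b44 a5 a6
Rows 1 and 3 agree on DName, DeptID; apply DName, DeptID→MgrID, City and equate their MgrID, City entries.
Rows 1 and 2 agree on DeptID; apply DeptID→DName and equate their DName entries.
Rows 1 and 2 agree on City; apply City→Salary and equate their Salary entries.
Rows 1 and 3 agree on City; apply City→Salary and equate their Salary entries.
Rows 1 and 2 agree on DName, DeptID; apply DName, DeptID→MgrID, City and equate their MgrID, City entries.
No row becomes fully distinguished — the join is lossy.

No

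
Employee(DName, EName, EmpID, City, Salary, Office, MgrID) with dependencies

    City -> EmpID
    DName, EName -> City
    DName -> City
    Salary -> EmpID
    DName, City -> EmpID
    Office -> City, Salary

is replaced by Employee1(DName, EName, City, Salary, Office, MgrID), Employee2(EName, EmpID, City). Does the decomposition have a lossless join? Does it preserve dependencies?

lossless but not dependency-preserving

Lossless test: (EName, City)⁺ = {EName, EmpID, City}, which contains all of one fragment — lossless.
Dependency preservation: the restricted closure of {Salary} across the fragments never reaches {EmpID}, so Salary → EmpID cannot be enforced without a join — not preserved.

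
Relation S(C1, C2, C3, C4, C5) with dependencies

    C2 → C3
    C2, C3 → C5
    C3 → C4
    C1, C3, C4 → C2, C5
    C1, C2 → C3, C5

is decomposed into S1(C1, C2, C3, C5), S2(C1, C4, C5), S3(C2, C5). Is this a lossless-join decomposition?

Chase test. Columns are C1, C2, C3, C4, C5; row i has aⱼ where attribute j ∈ Si, else bᵢⱼ.
Initial tableau (one row per fragment):
  row 1: a1 a2 a3 b14 a5
  row 2: a1 b22 b23 a4 a5
  row 3: b31 a2 b33 b34 a5
Rows 1 and 3 agree on C2; apply C2→C3 and equate their C3 entries.
Rows 1 and 3 agree on C3; apply C3→C4 and equate their C4 entries.
No row becomes fully distinguished — the join is lossy.

No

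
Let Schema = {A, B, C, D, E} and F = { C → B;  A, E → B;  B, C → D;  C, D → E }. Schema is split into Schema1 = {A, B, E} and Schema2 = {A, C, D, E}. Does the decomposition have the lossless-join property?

Yes

Common attributes: Schema1 ∩ Schema2 = {A, E}.
Closure of {A, E}: A, E → B applies, adding B. So (A, E)⁺ = {A, B, E}.
This closure contains every attribute of Schema1, so Schema1 ∩ Schema2 → Schema1. The join is lossless.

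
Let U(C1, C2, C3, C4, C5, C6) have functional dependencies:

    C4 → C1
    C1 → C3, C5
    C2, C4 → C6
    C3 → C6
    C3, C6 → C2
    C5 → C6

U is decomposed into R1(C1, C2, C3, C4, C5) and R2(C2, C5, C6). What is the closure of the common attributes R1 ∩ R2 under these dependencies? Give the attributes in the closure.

R1 ∩ R2 = {C2, C5}.
C5 → C6 applies, adding C6
Closure: {C2, C5, C6}.

C2, C5, C6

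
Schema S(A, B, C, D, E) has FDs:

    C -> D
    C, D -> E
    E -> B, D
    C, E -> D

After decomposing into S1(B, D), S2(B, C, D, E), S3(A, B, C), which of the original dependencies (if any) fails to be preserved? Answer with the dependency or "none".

C → D lies within S2.
C, D → E lies within S2.
E → B, D lies within S2.
C, E → D lies within S2.
Every dependency is enforceable on the fragments, so the decomposition is dependency-preserving.

none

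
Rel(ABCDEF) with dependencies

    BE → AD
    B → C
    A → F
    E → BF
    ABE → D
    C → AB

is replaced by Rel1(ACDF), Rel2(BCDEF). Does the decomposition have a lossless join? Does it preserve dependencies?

Lossless test: (CDF)⁺ = {ABCDF}, which contains all of one fragment — lossless.
Dependency preservation: BE → AD; ABE → D; C → AB are not contained in any single fragment, but the restricted closure of each left-hand side across the fragments still reaches the right-hand side; the remaining FDs each lie inside some fragment. All dependencies are preserved.

lossless and dependency-preserving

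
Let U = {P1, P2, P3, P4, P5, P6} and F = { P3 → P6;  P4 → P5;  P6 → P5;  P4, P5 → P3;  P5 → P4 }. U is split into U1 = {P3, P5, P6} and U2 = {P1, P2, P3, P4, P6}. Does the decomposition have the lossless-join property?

Yes

Common attributes: U1 ∩ U2 = {P3, P6}.
Closure of {P3, P6}: P6 → P5 applies, adding P5; P5 → P4 applies, adding P4. So (P3, P6)⁺ = {P3, P4, P5, P6}.
This closure contains every attribute of U1, so U1 ∩ U2 → U1. The join is lossless.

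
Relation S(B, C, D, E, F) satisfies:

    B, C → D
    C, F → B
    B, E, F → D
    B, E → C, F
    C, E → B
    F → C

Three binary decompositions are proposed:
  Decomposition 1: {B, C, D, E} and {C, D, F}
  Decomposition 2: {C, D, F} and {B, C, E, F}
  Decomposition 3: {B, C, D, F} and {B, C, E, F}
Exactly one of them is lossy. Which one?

Decomposition 1

Decomposition 1: common = {C, D}, closure = {C, D} → lossy.
Decomposition 2: common = {C, F}, closure = {B, C, D, F} → lossless.
Decomposition 3: common = {B, C, F}, closure = {B, C, D, F} → lossless.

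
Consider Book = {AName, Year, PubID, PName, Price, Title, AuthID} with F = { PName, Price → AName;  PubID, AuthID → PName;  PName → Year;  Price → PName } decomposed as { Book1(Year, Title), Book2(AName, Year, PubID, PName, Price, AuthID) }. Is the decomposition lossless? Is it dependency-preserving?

Lossless test: (Year)⁺ = {Year}, which is a superkey of neither fragment — lossy.
Dependency preservation: every FD's attributes lie within a single fragment, so each can be enforced locally — preserved.

lossy but dependency-preserving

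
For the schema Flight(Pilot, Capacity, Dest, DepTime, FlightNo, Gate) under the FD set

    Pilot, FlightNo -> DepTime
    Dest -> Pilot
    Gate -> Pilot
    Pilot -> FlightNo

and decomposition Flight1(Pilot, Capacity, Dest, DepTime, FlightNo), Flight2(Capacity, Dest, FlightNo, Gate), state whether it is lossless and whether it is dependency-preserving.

Lossless test: (Capacity, Dest, FlightNo)⁺ = {Pilot, Capacity, Dest, DepTime, FlightNo}, which contains all of one fragment — lossless.
Dependency preservation: the restricted closure of {Gate} across the fragments never reaches {Pilot}, so Gate → Pilot cannot be enforced without a join — not preserved.

lossless but not dependency-preserving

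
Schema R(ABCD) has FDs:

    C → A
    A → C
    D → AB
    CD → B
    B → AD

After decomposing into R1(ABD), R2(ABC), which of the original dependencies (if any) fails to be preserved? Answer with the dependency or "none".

none

C → A lies within R2.
A → C lies within R2.
D → AB lies within R1.
CD → B: restricted closure across fragments reaches B.
B → AD lies within R1.
Every dependency is enforceable on the fragments, so the decomposition is dependency-preserving.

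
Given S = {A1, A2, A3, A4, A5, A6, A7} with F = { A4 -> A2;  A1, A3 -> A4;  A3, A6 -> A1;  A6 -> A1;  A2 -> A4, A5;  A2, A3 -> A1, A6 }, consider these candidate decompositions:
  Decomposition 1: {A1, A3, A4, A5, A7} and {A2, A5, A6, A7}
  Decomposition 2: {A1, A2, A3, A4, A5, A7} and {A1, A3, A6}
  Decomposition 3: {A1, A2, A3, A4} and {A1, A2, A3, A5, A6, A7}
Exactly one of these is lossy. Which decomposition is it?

Decomposition 1

Decomposition 1: common = {A5, A7}, closure = {A5, A7} → lossy.
Decomposition 2: common = {A1, A3}, closure = {A1, A2, A3, A4, A5, A6} → lossless.
Decomposition 3: common = {A1, A2, A3}, closure = {A1, A2, A3, A4, A5, A6} → lossless.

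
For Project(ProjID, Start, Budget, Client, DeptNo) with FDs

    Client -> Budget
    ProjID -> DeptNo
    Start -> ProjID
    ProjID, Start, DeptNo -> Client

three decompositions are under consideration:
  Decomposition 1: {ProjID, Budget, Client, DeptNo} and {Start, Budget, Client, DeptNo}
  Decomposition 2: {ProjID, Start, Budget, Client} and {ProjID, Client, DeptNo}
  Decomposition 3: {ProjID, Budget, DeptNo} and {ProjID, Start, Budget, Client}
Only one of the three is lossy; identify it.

Decomposition 1: common = {Budget, Client, DeptNo}, closure = {Budget, Client, DeptNo} → lossy.
Decomposition 2: common = {ProjID, Client}, closure = {ProjID, Budget, Client, DeptNo} → lossless.
Decomposition 3: common = {ProjID, Budget}, closure = {ProjID, Budget, DeptNo} → lossless.

Decomposition 1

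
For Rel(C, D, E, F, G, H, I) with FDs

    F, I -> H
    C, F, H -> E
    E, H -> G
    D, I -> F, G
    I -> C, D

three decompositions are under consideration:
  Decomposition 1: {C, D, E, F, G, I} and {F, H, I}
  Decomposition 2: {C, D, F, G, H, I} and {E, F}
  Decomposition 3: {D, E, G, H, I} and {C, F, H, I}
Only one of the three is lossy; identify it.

Decomposition 2

Decomposition 1: common = {F, I}, closure = {C, D, E, F, G, H, I} → lossless.
Decomposition 2: common = {F}, closure = {F} → lossy.
Decomposition 3: common = {H, I}, closure = {C, D, E, F, G, H, I} → lossless.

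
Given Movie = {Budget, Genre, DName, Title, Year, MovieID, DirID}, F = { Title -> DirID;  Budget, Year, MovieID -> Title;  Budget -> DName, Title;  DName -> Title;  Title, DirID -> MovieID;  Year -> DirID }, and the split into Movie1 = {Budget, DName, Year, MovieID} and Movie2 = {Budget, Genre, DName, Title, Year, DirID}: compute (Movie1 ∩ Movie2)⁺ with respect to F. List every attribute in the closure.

Movie1 ∩ Movie2 = {Budget, DName, Year}.
Budget → DName, Title applies, adding Title
Year → DirID applies, adding DirID
Title, DirID → MovieID applies, adding MovieID
Closure: {Budget, DName, Title, Year, MovieID, DirID}.

Budget, DName, Title, Year, MovieID, DirID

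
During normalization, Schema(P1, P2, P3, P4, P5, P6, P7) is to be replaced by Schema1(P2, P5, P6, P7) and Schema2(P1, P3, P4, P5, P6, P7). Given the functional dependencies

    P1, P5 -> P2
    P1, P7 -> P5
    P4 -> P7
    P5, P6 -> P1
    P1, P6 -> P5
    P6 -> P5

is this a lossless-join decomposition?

Yes

Common attributes: Schema1 ∩ Schema2 = {P5, P6, P7}.
Closure of {P5, P6, P7}: P5, P6 → P1 applies, adding P1; P1, P5 → P2 applies, adding P2. So (P5, P6, P7)⁺ = {P1, P2, P5, P6, P7}.
This closure contains every attribute of Schema1, so Schema1 ∩ Schema2 → Schema1. The join is lossless.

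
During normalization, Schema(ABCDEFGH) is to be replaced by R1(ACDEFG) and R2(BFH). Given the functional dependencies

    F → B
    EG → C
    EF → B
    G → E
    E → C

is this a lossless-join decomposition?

Common attributes: R1 ∩ R2 = {F}.
Closure of {F}: F → B applies, adding B. So (F)⁺ = {BF}.
The closure contains neither all of R1 = {ACDEFG} nor all of R2 = {BFH}, so the common attributes are not a superkey of either fragment. The join is lossy.

No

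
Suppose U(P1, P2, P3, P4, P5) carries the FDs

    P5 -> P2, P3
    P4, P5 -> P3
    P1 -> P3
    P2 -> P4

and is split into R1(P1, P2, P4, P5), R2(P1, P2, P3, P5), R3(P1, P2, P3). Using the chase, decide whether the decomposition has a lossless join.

Chase test. Columns are P1, P2, P3, P4, P5; row i has aⱼ where attribute j ∈ Ri, else bᵢⱼ.
Initial tableau (one row per fragment):
  row 1: a1 a2 b13 a4 a5
  row 2: a1 a2 a3 b24 a5
  row 3: a1 a2 a3 b34 b35
Rows 1 and 2 agree on P5; apply P5→P2, P3 and equate their P2, P3 entries.
Rows 1 and 2 agree on P2; apply P2→P4 and equate their P4 entries.
Rows 1 and 3 agree on P2; apply P2→P4 and equate their P4 entries.
Row 1 is now all distinguished symbols — the join is lossless.

Yes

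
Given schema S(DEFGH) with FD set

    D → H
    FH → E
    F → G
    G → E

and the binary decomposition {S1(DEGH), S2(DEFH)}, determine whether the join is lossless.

Common attributes: S1 ∩ S2 = {DEH}.
No dependency enlarges {DEH}, so (DEH)⁺ = {DEH}.
The closure contains neither all of S1 = {DEGH} nor all of S2 = {DEFH}, so the common attributes are not a superkey of either fragment. The join is lossy.

No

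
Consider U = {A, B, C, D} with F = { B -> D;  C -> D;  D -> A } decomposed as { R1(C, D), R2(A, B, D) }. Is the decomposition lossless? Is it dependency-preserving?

Lossless test: (D)⁺ = {A, D}, which is a superkey of neither fragment — lossy.
Dependency preservation: every FD's attributes lie within a single fragment, so each can be enforced locally — preserved.

lossy but dependency-preserving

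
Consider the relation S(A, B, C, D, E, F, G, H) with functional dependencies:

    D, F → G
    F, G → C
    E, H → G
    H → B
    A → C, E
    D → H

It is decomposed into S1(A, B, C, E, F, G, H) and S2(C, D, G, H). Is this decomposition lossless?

No

Common attributes: S1 ∩ S2 = {C, G, H}.
Closure of {C, G, H}: H → B applies, adding B. So (C, G, H)⁺ = {B, C, G, H}.
The closure contains neither all of S1 = {A, B, C, E, F, G, H} nor all of S2 = {C, D, G, H}, so the common attributes are not a superkey of either fragment. The join is lossy.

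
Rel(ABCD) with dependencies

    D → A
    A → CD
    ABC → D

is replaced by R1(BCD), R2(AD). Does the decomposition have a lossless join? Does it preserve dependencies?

Lossless test: (D)⁺ = {ACD}, which contains all of one fragment — lossless.
Dependency preservation: A → CD; ABC → D are not contained in any single fragment, but the restricted closure of each left-hand side across the fragments still reaches the right-hand side; the remaining FDs each lie inside some fragment. All dependencies are preserved.

lossless and dependency-preserving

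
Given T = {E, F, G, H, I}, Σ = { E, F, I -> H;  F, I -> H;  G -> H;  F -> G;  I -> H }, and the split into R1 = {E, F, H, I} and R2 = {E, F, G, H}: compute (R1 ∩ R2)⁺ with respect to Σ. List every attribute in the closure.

R1 ∩ R2 = {E, F, H}.
F → G applies, adding G
Closure: {E, F, G, H}.

E, F, G, H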